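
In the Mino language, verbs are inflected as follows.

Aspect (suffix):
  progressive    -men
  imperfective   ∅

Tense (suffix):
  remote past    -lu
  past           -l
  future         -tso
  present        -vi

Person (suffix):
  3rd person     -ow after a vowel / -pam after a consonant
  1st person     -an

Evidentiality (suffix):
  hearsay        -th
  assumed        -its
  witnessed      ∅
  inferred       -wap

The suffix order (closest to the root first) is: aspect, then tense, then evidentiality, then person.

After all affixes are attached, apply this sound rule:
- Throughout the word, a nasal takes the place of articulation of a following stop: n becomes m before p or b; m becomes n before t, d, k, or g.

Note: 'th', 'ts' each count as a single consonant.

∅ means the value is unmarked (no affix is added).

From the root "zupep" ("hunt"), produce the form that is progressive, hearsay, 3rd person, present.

Attach aspect progressive -men → zupepmen.
Attach tense present -vi → zupepmenvi.
Attach evidentiality hearsay -th → zupepmenvith.
Attach person 3rd person -pam (after consonant 'th') → zupepmenvithpam.
Nasal assimilation: no change.

zupepmenvithpam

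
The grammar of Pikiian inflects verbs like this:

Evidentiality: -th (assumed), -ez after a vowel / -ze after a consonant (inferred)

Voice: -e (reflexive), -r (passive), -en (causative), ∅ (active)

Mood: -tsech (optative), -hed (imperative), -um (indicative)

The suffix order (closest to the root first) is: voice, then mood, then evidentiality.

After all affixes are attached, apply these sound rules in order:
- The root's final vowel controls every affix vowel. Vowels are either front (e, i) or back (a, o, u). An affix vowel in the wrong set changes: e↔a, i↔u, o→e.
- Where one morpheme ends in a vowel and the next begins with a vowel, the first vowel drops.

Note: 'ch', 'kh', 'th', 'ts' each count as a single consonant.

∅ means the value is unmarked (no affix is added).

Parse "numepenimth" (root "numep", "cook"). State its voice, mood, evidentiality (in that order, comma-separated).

causative, indicative, assumed

Segment: numep-en-um-th.
voice: -en → causative.
mood: -um → indicative.
evidentiality: -th → assumed.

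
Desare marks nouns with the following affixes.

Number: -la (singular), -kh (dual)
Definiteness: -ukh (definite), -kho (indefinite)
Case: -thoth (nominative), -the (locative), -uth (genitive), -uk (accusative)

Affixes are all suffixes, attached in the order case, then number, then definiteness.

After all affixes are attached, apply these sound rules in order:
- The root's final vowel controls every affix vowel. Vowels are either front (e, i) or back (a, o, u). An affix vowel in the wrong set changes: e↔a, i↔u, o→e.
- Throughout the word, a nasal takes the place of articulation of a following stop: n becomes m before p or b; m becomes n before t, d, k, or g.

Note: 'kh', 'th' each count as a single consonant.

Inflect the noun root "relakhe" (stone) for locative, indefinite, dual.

relakhethekhkhe

Attach case locative -the → relakhethe.
Attach number dual -kh → relakhethekh.
Attach definiteness indefinite -kho → relakhethekhkho.
Apply vowel harmony: relakhethekhkho → relakhethekhkhe.
Nasal assimilation: no change.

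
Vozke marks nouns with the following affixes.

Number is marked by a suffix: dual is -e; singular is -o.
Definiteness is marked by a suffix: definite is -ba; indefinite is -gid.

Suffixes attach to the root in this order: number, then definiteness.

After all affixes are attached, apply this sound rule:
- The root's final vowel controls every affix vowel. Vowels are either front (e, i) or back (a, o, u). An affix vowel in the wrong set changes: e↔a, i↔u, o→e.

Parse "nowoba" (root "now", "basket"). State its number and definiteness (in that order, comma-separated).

Segment: now-o-ba.
number: -o → singular.
definiteness: -ba → definite.

singular, definite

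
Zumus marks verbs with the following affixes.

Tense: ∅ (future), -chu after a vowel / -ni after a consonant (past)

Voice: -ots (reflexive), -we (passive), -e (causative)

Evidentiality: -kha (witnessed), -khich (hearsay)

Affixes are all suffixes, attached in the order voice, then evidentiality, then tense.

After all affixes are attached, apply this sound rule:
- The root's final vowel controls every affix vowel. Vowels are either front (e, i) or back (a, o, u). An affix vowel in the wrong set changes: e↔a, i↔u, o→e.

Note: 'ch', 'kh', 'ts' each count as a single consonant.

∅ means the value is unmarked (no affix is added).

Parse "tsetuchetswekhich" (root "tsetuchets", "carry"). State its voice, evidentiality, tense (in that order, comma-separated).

passive, hearsay, future

Segment: tsetuchets-we-khich.
voice: -we → passive.
evidentiality: -khich → hearsay.
tense: ∅ → future.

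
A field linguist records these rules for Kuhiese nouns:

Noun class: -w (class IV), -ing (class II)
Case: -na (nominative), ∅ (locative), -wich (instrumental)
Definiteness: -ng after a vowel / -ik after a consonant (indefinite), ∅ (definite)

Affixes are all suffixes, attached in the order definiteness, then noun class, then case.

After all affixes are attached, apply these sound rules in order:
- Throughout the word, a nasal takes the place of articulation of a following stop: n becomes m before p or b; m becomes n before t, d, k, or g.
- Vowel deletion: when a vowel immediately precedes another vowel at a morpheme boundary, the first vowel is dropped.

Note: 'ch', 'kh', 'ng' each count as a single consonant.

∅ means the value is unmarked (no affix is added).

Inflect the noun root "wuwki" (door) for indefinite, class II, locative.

wuwkinging

Attach definiteness indefinite -ng (after vowel 'i') → wuwking.
Attach noun class class II -ing → wuwkinging.
case = locative: zero marking, form stays wuwkinging.
Nasal assimilation: no change.
Vowel deletion: no change.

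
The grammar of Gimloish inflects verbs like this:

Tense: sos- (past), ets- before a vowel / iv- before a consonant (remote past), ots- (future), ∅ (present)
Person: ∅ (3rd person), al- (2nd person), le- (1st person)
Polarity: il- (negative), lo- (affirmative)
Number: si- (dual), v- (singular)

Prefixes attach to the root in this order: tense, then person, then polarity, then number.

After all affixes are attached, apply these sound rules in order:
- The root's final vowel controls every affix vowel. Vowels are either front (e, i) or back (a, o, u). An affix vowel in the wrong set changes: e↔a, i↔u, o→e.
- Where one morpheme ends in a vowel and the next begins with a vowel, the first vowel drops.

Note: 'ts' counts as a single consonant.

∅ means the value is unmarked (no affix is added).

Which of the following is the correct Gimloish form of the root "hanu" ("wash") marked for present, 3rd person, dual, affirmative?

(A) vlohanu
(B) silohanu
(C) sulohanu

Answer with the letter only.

C

tense = present: zero marking, form stays hanu.
person = 3rd person: zero marking, form stays hanu.
Attach polarity affirmative lo- → lohanu.
Attach number dual si- → silohanu.
Apply vowel harmony: silohanu → sulohanu.
Vowel deletion: no change.
So the correct form is sulohanu, option (C).
(A) vlohanu is wrong: it uses singular instead of dual for number.
(B) silohanu is wrong: it fails to apply the sound rule(s).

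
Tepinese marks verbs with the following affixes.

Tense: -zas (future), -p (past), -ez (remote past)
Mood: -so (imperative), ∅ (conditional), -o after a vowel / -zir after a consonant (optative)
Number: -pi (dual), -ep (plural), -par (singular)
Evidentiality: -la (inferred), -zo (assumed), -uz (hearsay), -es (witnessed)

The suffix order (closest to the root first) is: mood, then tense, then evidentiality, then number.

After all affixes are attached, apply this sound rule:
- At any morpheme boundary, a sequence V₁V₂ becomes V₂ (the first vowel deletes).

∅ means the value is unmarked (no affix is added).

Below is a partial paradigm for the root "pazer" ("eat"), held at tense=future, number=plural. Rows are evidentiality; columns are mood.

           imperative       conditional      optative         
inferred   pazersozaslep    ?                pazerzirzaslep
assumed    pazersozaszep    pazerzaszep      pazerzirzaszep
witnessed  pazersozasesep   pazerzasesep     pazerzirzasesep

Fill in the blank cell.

mood = conditional: zero marking, form stays pazer.
Attach tense future -zas → pazerzas.
Attach evidentiality inferred -la → pazerzasla.
Attach number plural -ep → pazerzaslaep.
Apply vowel deletion: pazerzaslaep → pazerzaslep.

pazerzaslep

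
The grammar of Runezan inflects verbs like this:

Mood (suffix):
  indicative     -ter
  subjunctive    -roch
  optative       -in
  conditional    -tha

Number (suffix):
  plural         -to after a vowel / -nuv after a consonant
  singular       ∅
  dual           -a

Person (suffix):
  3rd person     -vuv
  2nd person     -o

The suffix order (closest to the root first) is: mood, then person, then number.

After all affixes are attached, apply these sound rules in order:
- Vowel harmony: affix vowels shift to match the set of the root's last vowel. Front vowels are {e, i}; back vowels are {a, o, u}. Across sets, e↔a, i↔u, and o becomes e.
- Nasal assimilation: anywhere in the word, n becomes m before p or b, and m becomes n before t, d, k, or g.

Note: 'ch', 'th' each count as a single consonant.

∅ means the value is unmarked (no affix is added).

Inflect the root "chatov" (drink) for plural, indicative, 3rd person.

chatovtarvuvnuv

Attach mood indicative -ter → chatovter.
Attach person 3rd person -vuv → chatovtervuv.
Attach number plural -nuv (after consonant 'v') → chatovtervuvnuv.
Apply vowel harmony: chatovtervuvnuv → chatovtarvuvnuv.
Nasal assimilation: no change.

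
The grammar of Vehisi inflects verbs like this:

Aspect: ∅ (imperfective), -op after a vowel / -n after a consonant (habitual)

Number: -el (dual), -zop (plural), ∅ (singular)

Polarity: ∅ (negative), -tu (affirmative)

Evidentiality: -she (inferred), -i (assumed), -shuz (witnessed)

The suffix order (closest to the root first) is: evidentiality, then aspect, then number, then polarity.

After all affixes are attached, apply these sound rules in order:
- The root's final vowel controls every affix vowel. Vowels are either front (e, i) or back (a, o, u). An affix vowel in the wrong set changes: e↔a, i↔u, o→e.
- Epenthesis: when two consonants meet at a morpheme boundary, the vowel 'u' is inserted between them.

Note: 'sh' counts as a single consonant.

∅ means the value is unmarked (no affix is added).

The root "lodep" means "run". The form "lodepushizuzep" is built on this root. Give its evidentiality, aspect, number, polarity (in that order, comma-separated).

witnessed, imperfective, plural, negative

Segment: lodep-shuz-zop.
evidentiality: -shuz → witnessed.
aspect: ∅ → imperfective.
number: -zop → plural.
polarity: ∅ → negative.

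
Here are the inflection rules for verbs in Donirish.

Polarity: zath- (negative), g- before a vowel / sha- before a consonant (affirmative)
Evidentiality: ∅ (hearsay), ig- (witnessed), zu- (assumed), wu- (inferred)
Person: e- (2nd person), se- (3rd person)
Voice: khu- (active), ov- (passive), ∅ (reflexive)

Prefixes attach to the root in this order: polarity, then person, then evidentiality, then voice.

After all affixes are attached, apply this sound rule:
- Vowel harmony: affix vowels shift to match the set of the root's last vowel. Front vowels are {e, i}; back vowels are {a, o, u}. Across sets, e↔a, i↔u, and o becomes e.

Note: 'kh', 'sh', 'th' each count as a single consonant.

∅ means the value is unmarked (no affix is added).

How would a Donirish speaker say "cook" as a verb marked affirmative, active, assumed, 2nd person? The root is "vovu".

khuzuashavovu

Attach polarity affirmative sha- (before consonant 'v') → shavovu.
Attach person 2nd person e- → eshavovu.
Attach evidentiality assumed zu- → zueshavovu.
Attach voice active khu- → khuzueshavovu.
Apply vowel harmony: khuzueshavovu → khuzuashavovu.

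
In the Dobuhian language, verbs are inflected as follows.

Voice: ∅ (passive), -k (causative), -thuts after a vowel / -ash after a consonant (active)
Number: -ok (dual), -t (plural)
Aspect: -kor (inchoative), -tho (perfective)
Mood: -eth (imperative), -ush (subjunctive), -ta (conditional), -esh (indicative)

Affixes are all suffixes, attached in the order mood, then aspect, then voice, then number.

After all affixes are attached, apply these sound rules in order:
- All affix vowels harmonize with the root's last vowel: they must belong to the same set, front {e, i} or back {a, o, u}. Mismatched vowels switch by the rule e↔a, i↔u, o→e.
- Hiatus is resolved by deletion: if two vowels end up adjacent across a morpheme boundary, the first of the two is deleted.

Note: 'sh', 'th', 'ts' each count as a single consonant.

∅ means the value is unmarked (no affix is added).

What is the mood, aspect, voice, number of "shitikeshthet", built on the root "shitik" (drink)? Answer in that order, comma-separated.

indicative, perfective, passive, plural

Segment: shitik-esh-tho-t.
mood: -esh → indicative.
aspect: -tho → perfective.
voice: ∅ → passive.
number: -t → plural.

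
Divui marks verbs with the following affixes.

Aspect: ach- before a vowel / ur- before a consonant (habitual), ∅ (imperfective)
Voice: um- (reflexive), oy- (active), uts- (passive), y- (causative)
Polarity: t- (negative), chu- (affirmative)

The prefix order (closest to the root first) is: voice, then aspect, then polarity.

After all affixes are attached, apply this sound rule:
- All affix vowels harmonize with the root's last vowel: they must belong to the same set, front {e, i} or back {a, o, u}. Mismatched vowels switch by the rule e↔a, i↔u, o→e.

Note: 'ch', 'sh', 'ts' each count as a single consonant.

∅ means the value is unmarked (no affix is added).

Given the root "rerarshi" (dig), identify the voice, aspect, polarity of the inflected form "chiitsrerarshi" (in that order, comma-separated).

passive, imperfective, affirmative

Segment: chu-uts-rerarshi.
voice: uts- → passive.
aspect: ∅ → imperfective.
polarity: chu- → affirmative.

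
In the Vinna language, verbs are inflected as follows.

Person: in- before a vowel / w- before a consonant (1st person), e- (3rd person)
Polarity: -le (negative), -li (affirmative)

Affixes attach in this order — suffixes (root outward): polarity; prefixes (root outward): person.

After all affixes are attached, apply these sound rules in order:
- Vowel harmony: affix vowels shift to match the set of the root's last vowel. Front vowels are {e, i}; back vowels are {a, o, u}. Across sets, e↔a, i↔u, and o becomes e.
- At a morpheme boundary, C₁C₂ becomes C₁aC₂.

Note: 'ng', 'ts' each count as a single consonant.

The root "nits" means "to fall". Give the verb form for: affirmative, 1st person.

wanitsali

Attach polarity affirmative -li → nitsli.
Attach person 1st person w- (before consonant 'n') → wnitsli.
Vowel harmony: no change.
Apply epenthesis: wnitsli → wanitsali.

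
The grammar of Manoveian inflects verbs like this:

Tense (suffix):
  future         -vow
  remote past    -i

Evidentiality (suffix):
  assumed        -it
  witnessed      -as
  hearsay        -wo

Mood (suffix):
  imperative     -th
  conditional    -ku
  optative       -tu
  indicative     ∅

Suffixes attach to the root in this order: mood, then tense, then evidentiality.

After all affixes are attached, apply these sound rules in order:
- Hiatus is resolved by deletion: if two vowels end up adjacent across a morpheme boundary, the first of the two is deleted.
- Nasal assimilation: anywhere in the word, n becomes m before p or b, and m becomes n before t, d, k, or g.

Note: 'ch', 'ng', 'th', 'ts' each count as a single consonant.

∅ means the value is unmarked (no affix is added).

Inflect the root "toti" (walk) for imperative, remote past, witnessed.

totithas

Attach mood imperative -th → totith.
Attach tense remote past -i → totithi.
Attach evidentiality witnessed -as → totithias.
Apply vowel deletion: totithias → totithas.
Nasal assimilation: no change.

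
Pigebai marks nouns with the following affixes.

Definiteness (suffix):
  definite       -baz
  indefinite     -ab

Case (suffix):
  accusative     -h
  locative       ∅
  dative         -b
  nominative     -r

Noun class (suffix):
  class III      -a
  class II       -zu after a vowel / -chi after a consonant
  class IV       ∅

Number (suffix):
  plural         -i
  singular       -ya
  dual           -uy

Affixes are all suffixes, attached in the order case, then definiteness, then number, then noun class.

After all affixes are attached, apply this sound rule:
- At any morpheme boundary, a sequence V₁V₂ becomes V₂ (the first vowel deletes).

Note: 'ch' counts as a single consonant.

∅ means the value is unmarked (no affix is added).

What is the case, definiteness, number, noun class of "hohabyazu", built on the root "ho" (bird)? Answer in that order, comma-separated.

accusative, indefinite, singular, class II

Segment: ho-h-ab-ya-zu.
case: -h → accusative.
definiteness: -ab → indefinite.
number: -ya → singular.
noun class: -zu/chi → class II.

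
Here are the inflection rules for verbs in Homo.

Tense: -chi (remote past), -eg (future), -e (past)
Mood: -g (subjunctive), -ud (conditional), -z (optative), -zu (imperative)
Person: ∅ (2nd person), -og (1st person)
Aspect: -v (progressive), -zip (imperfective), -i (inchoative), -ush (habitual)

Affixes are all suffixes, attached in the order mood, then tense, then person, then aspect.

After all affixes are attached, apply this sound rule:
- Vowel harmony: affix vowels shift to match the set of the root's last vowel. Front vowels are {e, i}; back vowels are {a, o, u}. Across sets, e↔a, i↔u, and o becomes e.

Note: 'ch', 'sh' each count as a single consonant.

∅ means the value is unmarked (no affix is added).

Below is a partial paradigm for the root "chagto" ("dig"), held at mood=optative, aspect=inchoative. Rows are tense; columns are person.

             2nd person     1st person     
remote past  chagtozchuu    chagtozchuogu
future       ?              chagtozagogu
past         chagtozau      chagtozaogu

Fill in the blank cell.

Attach mood optative -z → chagtoz.
Attach tense future -eg → chagtozeg.
person = 2nd person: zero marking, form stays chagtozeg.
Attach aspect inchoative -i → chagtozegi.
Apply vowel harmony: chagtozegi → chagtozagu.

chagtozagu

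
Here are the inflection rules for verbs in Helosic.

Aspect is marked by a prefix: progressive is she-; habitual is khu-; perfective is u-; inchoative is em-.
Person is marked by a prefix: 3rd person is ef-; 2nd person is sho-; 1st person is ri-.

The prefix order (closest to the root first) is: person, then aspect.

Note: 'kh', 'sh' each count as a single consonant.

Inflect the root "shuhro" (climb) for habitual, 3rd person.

Attach person 3rd person ef- → efshuhro.
Attach aspect habitual khu- → khuefshuhro.

khuefshuhro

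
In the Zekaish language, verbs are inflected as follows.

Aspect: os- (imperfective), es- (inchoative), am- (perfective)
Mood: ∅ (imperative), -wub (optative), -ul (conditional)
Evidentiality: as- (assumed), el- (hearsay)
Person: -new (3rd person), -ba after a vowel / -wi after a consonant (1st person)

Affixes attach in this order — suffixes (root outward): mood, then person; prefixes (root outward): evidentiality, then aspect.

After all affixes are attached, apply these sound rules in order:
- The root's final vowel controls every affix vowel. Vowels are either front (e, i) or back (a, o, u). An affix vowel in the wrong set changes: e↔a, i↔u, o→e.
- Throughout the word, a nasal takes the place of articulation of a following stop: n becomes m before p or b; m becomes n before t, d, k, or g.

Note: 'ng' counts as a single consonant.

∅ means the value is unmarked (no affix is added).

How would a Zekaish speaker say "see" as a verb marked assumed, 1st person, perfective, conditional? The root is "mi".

emesmiilwi

Attach evidentiality assumed as- → asmi.
Attach mood conditional -ul → asmiul.
Attach person 1st person -wi (after consonant 'l') → asmiulwi.
Attach aspect perfective am- → amasmiulwi.
Apply vowel harmony: amasmiulwi → emesmiilwi.
Nasal assimilation: no change.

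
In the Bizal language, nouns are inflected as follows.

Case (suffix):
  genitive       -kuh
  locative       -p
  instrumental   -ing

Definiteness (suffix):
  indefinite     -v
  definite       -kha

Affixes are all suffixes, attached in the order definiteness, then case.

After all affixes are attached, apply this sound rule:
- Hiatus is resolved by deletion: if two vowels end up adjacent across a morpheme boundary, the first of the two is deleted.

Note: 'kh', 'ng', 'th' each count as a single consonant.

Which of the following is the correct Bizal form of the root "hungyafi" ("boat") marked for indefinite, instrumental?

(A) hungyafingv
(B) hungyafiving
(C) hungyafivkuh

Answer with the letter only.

B

Attach definiteness indefinite -v → hungyafiv.
Attach case instrumental -ing → hungyafiving.
Vowel deletion: no change.
So the correct form is hungyafiving, option (B).
(A) hungyafingv is wrong: it has the affixes in the wrong order.
(C) hungyafivkuh is wrong: it uses genitive instead of instrumental for case.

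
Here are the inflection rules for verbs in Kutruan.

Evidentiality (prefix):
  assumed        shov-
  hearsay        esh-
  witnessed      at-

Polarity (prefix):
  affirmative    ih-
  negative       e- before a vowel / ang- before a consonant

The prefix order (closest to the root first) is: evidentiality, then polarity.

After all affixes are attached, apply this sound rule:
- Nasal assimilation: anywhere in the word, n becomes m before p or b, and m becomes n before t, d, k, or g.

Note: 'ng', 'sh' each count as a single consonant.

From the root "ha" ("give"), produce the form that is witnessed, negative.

Attach evidentiality witnessed at- → atha.
Attach polarity negative e- (before vowel 'a') → eatha.
Nasal assimilation: no change.

eatha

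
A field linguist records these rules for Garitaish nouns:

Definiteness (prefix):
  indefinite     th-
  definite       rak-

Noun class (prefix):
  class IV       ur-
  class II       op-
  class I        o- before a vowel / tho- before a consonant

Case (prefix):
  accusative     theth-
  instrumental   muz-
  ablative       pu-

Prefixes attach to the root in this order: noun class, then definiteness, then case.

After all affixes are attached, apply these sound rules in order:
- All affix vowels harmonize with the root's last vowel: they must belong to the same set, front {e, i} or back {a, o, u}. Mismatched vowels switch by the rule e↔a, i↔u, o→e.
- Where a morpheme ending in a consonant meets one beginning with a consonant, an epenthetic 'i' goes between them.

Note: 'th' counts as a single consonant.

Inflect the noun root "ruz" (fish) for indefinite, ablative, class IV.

puthuriruz

Attach noun class class IV ur- → urruz.
Attach definiteness indefinite th- → thurruz.
Attach case ablative pu- → puthurruz.
Vowel harmony: no change.
Apply epenthesis: puthurruz → puthuriruz.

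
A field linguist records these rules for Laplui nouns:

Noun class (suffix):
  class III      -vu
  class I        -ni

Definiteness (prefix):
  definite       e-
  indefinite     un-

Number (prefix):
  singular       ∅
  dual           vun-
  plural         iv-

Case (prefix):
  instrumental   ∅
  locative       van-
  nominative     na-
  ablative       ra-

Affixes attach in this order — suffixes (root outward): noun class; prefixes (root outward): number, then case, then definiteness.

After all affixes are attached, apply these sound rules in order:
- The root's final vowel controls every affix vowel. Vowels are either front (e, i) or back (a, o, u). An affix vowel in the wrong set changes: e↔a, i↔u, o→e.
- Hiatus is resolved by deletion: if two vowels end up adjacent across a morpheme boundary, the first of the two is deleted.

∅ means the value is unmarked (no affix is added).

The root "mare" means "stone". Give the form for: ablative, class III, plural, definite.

erivmarevi

Attach number plural iv- → ivmare.
Attach noun class class III -vu → ivmarevu.
Attach case ablative ra- → raivmarevu.
Attach definiteness definite e- → eraivmarevu.
Apply vowel harmony: eraivmarevu → ereivmarevi.
Apply vowel deletion: ereivmarevi → erivmarevi.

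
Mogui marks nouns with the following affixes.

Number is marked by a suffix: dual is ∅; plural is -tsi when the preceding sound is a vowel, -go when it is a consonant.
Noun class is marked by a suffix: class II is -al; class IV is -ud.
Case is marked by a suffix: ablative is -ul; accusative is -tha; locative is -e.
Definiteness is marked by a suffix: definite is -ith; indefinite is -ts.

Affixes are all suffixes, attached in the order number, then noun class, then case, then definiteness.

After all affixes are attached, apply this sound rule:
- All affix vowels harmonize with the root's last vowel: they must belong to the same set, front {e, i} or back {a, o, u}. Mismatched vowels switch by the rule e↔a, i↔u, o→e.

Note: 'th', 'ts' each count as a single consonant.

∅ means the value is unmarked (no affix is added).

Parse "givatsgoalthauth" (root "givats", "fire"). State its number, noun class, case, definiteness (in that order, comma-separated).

Segment: givats-go-al-tha-ith.
number: -tsi/go → plural.
noun class: -al → class II.
case: -tha → accusative.
definiteness: -ith → definite.

plural, class II, accusative, definite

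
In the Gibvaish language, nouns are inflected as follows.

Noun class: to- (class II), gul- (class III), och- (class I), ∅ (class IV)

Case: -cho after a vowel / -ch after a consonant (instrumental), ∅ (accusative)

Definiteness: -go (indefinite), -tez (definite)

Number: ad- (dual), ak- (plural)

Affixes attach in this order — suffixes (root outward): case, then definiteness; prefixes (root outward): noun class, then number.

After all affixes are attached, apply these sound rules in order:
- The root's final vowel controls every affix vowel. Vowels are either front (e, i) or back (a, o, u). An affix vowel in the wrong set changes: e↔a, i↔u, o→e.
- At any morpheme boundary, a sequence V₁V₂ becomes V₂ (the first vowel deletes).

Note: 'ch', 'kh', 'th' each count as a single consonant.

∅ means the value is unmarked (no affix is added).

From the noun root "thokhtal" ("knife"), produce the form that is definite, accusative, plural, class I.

case = accusative: zero marking, form stays thokhtal.
Attach noun class class I och- → ochthokhtal.
Attach number plural ak- → akochthokhtal.
Attach definiteness definite -tez → akochthokhtaltez.
Apply vowel harmony: akochthokhtaltez → akochthokhtaltaz.
Vowel deletion: no change.

akochthokhtaltaz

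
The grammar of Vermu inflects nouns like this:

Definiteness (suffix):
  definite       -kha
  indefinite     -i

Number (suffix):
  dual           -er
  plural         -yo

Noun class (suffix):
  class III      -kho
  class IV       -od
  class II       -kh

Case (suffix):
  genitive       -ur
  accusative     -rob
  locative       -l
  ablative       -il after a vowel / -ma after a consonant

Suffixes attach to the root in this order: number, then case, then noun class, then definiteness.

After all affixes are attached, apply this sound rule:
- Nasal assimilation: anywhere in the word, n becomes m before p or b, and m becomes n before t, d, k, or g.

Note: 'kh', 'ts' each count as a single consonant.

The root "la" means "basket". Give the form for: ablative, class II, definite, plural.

Attach number plural -yo → layo.
Attach case ablative -il (after vowel 'o') → layoil.
Attach noun class class II -kh → layoilkh.
Attach definiteness definite -kha → layoilkhkha.
Nasal assimilation: no change.

layoilkhkha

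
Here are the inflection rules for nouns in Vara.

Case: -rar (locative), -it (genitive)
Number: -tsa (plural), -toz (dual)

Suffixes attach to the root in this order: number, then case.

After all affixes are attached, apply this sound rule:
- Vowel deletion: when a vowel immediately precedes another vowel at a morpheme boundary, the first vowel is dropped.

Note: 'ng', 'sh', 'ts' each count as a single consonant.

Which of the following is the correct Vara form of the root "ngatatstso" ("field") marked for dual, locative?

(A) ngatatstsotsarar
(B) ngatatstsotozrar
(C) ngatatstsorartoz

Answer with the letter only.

Attach number dual -toz → ngatatstsotoz.
Attach case locative -rar → ngatatstsotozrar.
Vowel deletion: no change.
So the correct form is ngatatstsotozrar, option (B).
(A) ngatatstsotsarar is wrong: it uses plural instead of dual for number.
(C) ngatatstsorartoz is wrong: it has the affixes in the wrong order.

B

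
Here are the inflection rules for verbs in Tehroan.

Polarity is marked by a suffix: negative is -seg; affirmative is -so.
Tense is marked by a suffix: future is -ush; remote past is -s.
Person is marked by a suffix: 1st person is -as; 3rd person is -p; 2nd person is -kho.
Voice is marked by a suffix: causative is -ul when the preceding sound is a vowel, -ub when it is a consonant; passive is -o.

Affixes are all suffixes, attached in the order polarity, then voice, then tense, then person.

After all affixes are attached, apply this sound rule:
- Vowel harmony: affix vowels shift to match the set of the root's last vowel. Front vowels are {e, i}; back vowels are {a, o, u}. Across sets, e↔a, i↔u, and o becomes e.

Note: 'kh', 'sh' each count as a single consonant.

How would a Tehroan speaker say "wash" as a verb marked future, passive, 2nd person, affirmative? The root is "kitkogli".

kitkogliseeishkhe

Attach polarity affirmative -so → kitkogliso.
Attach voice passive -o → kitkoglisoo.
Attach tense future -ush → kitkoglisooush.
Attach person 2nd person -kho → kitkoglisooushkho.
Apply vowel harmony: kitkoglisooushkho → kitkogliseeishkhe.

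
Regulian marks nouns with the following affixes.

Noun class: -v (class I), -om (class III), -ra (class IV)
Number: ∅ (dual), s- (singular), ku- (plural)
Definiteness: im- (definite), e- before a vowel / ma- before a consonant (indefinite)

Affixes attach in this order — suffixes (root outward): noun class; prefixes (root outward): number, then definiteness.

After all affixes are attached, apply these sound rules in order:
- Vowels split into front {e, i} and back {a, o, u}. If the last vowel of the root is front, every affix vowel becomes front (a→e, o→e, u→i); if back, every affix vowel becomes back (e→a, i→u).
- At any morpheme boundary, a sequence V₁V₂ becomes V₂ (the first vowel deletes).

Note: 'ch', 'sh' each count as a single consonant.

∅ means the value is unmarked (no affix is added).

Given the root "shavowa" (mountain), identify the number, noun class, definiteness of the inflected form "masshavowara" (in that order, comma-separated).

Segment: ma-s-shavowa-ra.
number: s- → singular.
noun class: -ra → class IV.
definiteness: e/ma- → indefinite.

singular, class IV, indefinite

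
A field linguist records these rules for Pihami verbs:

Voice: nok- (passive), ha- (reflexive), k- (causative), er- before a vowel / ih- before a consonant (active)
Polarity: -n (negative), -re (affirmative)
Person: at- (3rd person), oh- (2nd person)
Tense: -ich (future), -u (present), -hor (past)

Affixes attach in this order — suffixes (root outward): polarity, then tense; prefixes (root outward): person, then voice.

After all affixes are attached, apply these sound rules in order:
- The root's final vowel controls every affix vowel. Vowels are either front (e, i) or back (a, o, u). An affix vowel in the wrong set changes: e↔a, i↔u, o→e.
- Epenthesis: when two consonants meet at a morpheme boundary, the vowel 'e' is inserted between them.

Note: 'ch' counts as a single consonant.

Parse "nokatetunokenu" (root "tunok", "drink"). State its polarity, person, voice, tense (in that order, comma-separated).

negative, 3rd person, passive, present

Segment: nok-at-tunok-n-u.
polarity: -n → negative.
person: at- → 3rd person.
voice: nok- → passive.
tense: -u → present.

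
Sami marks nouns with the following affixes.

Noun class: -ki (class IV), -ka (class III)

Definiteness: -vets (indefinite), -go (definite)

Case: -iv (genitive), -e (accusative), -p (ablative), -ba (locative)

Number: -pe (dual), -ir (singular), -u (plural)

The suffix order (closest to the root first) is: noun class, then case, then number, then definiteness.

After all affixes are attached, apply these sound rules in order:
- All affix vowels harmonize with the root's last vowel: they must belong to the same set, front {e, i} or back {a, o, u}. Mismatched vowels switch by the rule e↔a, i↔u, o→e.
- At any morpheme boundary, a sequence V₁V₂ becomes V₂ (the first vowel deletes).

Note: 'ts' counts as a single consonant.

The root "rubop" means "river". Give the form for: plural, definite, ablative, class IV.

rubopkupugo

Attach noun class class IV -ki → rubopki.
Attach case ablative -p → rubopkip.
Attach number plural -u → rubopkipu.
Attach definiteness definite -go → rubopkipugo.
Apply vowel harmony: rubopkipugo → rubopkupugo.
Vowel deletion: no change.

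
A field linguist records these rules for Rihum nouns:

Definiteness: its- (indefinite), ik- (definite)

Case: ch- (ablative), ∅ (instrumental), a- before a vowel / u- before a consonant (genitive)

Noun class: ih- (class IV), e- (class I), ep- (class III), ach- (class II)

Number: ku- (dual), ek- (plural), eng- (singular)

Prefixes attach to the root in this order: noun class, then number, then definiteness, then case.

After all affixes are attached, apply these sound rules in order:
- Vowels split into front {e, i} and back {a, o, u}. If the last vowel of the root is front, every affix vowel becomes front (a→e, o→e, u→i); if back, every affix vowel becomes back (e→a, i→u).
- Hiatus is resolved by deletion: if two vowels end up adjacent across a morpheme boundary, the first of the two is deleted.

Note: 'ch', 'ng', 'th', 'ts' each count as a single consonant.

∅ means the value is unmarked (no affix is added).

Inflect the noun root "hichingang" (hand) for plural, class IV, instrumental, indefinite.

Attach noun class class IV ih- → ihhichingang.
Attach number plural ek- → ekihhichingang.
Attach definiteness indefinite its- → itsekihhichingang.
case = instrumental: zero marking, form stays itsekihhichingang.
Apply vowel harmony: itsekihhichingang → utsakuhhichingang.
Vowel deletion: no change.

utsakuhhichingang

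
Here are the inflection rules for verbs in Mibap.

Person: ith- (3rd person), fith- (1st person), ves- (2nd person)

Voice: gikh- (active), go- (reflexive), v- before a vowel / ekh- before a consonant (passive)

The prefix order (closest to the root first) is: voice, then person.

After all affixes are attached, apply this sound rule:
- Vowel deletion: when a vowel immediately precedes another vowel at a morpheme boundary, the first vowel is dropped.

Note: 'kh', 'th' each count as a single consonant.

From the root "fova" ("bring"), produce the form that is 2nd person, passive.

vesekhfova

Attach voice passive ekh- (before consonant 'f') → ekhfova.
Attach person 2nd person ves- → vesekhfova.
Vowel deletion: no change.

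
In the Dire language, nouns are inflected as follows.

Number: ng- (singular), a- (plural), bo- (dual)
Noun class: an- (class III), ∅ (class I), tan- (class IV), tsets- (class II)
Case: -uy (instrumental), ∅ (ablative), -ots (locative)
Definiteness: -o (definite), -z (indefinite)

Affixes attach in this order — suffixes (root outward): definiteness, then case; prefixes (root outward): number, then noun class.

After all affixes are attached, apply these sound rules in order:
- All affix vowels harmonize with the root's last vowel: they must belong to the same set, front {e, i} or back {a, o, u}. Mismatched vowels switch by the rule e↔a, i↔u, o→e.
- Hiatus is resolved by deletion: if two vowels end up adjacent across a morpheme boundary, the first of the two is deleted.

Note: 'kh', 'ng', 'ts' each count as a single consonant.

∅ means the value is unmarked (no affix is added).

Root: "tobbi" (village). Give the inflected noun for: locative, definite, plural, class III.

Attach definiteness definite -o → tobbio.
Attach number plural a- → atobbio.
Attach noun class class III an- → anatobbio.
Attach case locative -ots → anatobbioots.
Apply vowel harmony: anatobbioots → enetobbieets.
Apply vowel deletion: enetobbieets → enetobbets.

enetobbets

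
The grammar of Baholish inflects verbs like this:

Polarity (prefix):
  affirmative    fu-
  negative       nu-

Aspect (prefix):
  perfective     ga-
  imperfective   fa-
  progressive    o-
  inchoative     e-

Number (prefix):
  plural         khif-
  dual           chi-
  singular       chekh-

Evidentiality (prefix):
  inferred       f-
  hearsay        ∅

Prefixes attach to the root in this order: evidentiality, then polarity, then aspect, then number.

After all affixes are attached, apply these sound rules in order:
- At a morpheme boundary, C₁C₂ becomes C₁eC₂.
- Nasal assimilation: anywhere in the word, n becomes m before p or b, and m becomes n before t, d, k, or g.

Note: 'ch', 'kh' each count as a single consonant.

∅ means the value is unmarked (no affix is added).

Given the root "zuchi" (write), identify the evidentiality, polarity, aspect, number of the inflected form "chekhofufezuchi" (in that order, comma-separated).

Segment: chekh-o-fu-f-zuchi.
evidentiality: f- → inferred.
polarity: fu- → affirmative.
aspect: o- → progressive.
number: chekh- → singular.

inferred, affirmative, progressive, singular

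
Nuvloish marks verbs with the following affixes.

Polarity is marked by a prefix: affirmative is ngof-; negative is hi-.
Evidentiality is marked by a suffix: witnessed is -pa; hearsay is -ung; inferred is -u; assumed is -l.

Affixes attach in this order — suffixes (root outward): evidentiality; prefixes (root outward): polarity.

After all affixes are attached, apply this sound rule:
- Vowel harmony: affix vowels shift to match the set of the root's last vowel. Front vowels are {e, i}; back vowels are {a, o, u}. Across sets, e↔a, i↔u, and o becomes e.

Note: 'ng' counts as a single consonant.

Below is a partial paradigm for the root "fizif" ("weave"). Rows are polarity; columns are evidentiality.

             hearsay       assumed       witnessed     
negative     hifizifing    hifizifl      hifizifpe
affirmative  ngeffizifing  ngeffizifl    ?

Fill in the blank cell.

ngeffizifpe

Attach evidentiality witnessed -pa → fizifpa.
Attach polarity affirmative ngof- → ngoffizifpa.
Apply vowel harmony: ngoffizifpa → ngeffizifpe.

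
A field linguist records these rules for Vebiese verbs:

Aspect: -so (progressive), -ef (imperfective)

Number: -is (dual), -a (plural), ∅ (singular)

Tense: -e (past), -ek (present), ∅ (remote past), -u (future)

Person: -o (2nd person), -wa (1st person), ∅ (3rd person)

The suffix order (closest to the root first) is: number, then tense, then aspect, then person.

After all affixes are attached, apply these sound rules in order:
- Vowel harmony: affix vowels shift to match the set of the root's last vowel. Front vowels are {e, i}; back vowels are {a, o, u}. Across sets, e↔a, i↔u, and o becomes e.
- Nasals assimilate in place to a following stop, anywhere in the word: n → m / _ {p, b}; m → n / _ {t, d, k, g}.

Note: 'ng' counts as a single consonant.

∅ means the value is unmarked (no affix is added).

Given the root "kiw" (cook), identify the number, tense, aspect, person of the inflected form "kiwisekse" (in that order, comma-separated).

Segment: kiw-is-ek-so.
number: -is → dual.
tense: -ek → present.
aspect: -so → progressive.
person: ∅ → 3rd person.

dual, present, progressive, 3rd person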